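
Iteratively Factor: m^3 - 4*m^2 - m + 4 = (m - 1)*(m^2 - 3*m - 4) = (m - 1)*(m + 1)*(m - 4)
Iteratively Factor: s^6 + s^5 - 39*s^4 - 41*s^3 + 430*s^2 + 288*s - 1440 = (s + 4)*(s^5 - 3*s^4 - 27*s^3 + 67*s^2 + 162*s - 360) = (s + 4)^2*(s^4 - 7*s^3 + s^2 + 63*s - 90) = (s - 2)*(s + 4)^2*(s^3 - 5*s^2 - 9*s + 45) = (s - 2)*(s + 3)*(s + 4)^2*(s^2 - 8*s + 15) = (s - 3)*(s - 2)*(s + 3)*(s + 4)^2*(s - 5)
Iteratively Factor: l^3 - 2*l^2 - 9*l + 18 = (l - 2)*(l^2 - 9) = (l - 3)*(l - 2)*(l + 3)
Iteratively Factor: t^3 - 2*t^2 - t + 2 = (t - 1)*(t^2 - t - 2) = (t - 1)*(t + 1)*(t - 2)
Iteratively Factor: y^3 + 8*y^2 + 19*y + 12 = (y + 4)*(y^2 + 4*y + 3) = (y + 1)*(y + 4)*(y + 3)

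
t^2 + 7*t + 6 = (t + 1)*(t + 6)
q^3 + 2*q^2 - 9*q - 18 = (q - 3)*(q + 2)*(q + 3)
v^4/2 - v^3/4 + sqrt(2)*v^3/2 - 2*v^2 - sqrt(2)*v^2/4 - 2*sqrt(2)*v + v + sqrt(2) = (v/2 + 1)*(v - 2)*(v - 1/2)*(v + sqrt(2))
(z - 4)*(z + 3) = z^2 - z - 12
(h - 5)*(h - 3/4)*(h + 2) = h^3 - 15*h^2/4 - 31*h/4 + 15/2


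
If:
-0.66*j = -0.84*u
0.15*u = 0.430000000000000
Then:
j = 3.65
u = 2.87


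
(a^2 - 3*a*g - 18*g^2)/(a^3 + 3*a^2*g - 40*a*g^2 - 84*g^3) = (a + 3*g)/(a^2 + 9*a*g + 14*g^2)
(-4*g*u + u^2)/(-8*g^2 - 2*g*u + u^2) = u/(2*g + u)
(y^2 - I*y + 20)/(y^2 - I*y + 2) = (y^2 - I*y + 20)/(y^2 - I*y + 2)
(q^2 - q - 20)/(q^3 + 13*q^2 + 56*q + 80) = (q - 5)/(q^2 + 9*q + 20)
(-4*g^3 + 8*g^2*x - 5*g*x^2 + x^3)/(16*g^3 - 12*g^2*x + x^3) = (-g + x)/(4*g + x)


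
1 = 1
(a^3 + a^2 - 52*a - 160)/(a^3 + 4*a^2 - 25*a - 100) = (a - 8)/(a - 5)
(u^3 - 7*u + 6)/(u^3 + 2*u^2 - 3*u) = (u - 2)/u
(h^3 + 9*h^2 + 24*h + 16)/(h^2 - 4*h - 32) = (h^2 + 5*h + 4)/(h - 8)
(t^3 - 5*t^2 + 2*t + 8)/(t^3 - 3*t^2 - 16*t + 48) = (t^2 - t - 2)/(t^2 + t - 12)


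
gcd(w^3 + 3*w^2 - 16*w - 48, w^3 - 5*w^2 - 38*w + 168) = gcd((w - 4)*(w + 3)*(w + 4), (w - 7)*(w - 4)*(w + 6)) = w - 4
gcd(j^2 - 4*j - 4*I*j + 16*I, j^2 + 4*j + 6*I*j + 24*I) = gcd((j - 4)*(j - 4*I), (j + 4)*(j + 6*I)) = 1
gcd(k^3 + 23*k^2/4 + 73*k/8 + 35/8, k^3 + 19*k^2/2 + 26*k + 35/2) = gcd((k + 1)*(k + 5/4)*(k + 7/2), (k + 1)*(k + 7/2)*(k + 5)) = k^2 + 9*k/2 + 7/2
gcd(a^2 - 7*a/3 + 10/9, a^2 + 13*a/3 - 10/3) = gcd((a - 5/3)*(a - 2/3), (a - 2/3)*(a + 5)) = a - 2/3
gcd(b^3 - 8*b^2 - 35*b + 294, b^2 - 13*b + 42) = b - 7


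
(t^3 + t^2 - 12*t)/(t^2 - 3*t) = t + 4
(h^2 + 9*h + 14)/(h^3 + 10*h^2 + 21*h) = (h + 2)/(h*(h + 3))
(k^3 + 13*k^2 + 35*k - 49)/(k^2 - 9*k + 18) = (k^3 + 13*k^2 + 35*k - 49)/(k^2 - 9*k + 18)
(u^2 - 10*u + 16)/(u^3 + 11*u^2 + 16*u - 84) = (u - 8)/(u^2 + 13*u + 42)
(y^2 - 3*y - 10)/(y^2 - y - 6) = (y - 5)/(y - 3)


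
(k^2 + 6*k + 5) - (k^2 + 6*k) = 5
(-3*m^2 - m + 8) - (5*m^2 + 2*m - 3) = -8*m^2 - 3*m + 11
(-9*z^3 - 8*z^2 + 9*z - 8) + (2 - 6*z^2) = -9*z^3 - 14*z^2 + 9*z - 6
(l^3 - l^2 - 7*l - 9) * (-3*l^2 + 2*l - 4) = -3*l^5 + 5*l^4 + 15*l^3 + 17*l^2 + 10*l + 36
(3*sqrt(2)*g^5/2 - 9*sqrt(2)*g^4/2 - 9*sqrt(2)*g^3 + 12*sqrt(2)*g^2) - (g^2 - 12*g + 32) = 3*sqrt(2)*g^5/2 - 9*sqrt(2)*g^4/2 - 9*sqrt(2)*g^3 - g^2 + 12*sqrt(2)*g^2 + 12*g - 32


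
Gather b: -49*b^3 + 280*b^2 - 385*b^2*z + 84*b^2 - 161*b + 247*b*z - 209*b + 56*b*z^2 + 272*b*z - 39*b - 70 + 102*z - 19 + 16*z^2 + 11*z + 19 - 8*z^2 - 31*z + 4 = -49*b^3 + b^2*(364 - 385*z) + b*(56*z^2 + 519*z - 409) + 8*z^2 + 82*z - 66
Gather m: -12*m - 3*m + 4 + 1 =5 - 15*m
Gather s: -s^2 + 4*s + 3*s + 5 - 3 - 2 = -s^2 + 7*s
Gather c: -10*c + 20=20 - 10*c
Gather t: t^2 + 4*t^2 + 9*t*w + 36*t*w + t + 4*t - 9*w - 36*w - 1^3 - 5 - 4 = 5*t^2 + t*(45*w + 5) - 45*w - 10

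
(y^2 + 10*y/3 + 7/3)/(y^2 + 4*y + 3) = (y + 7/3)/(y + 3)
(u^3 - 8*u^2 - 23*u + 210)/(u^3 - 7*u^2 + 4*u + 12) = (u^2 - 2*u - 35)/(u^2 - u - 2)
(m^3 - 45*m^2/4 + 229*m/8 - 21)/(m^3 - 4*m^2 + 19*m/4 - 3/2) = (4*m^2 - 39*m + 56)/(2*(2*m^2 - 5*m + 2))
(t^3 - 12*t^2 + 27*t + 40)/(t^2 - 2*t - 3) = (t^2 - 13*t + 40)/(t - 3)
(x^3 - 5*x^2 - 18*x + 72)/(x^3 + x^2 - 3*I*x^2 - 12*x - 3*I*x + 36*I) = (x - 6)/(x - 3*I)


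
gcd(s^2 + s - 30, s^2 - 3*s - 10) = s - 5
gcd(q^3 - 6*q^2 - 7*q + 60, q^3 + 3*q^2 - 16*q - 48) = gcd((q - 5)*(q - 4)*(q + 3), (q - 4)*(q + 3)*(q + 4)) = q^2 - q - 12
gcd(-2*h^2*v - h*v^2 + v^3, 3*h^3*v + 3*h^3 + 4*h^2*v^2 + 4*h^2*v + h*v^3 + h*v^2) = h + v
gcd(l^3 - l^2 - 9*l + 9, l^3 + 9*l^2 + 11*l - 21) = l^2 + 2*l - 3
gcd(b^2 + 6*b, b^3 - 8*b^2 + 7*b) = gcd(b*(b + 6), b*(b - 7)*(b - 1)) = b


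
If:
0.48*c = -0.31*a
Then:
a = -1.54838709677419*c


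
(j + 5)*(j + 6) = j^2 + 11*j + 30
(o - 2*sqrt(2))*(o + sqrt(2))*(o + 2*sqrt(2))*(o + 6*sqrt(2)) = o^4 + 7*sqrt(2)*o^3 + 4*o^2 - 56*sqrt(2)*o - 96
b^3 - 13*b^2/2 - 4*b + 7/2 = (b - 7)*(b - 1/2)*(b + 1)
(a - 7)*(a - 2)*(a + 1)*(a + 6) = a^4 - 2*a^3 - 43*a^2 + 44*a + 84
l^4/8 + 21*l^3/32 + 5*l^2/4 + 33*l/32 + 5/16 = (l/4 + 1/2)*(l/2 + 1/2)*(l + 1)*(l + 5/4)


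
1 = 1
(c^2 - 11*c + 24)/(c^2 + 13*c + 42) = (c^2 - 11*c + 24)/(c^2 + 13*c + 42)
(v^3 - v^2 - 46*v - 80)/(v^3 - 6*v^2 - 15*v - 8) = (v^2 + 7*v + 10)/(v^2 + 2*v + 1)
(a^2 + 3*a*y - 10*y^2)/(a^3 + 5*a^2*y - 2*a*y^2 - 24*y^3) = (a + 5*y)/(a^2 + 7*a*y + 12*y^2)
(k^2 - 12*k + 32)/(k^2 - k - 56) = (k - 4)/(k + 7)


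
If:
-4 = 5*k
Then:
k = -4/5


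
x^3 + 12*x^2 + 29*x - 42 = (x - 1)*(x + 6)*(x + 7)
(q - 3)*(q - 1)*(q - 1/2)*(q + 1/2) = q^4 - 4*q^3 + 11*q^2/4 + q - 3/4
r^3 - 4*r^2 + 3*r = r*(r - 3)*(r - 1)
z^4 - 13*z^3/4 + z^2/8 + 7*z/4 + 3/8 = (z - 3)*(z - 1)*(z + 1/4)*(z + 1/2)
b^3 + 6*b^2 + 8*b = b*(b + 2)*(b + 4)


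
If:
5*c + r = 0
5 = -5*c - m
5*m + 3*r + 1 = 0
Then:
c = -3/5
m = -2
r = 3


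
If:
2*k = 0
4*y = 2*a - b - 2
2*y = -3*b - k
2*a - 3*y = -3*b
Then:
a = 3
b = -4/5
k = 0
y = 6/5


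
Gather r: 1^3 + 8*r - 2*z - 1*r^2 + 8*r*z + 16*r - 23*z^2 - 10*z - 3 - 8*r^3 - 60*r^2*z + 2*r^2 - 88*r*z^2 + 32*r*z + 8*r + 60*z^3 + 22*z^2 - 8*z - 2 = -8*r^3 + r^2*(1 - 60*z) + r*(-88*z^2 + 40*z + 32) + 60*z^3 - z^2 - 20*z - 4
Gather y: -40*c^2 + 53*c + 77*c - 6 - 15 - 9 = -40*c^2 + 130*c - 30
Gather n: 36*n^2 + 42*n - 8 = 36*n^2 + 42*n - 8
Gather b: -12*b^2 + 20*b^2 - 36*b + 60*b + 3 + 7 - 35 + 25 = 8*b^2 + 24*b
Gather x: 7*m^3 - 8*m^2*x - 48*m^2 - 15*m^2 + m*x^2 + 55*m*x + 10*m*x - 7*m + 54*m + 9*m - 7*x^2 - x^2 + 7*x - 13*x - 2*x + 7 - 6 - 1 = 7*m^3 - 63*m^2 + 56*m + x^2*(m - 8) + x*(-8*m^2 + 65*m - 8)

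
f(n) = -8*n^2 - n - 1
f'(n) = -16*n - 1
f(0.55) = -3.97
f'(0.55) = -9.80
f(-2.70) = -56.62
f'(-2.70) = 42.20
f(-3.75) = -109.75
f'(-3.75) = 59.00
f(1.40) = -18.08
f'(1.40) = -23.40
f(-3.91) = -119.39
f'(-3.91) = 61.56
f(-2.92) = -66.29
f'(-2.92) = 45.72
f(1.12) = -12.16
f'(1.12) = -18.92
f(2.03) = -36.00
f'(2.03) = -33.48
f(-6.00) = -283.00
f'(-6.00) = 95.00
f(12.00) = -1165.00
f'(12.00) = -193.00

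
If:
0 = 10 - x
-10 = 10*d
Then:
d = -1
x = 10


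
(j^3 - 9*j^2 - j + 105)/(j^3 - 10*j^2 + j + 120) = (j - 7)/(j - 8)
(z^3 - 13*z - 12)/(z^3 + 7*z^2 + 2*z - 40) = (z^3 - 13*z - 12)/(z^3 + 7*z^2 + 2*z - 40)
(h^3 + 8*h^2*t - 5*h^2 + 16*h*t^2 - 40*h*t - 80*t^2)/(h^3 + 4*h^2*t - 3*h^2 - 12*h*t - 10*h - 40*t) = (h + 4*t)/(h + 2)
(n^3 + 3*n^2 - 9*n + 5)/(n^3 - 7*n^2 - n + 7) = (n^2 + 4*n - 5)/(n^2 - 6*n - 7)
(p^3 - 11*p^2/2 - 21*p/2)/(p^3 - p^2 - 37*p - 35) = p*(2*p + 3)/(2*(p^2 + 6*p + 5))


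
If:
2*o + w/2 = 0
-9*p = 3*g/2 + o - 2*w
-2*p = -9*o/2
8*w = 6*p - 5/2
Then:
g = -15/14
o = 5/91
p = 45/364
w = -20/91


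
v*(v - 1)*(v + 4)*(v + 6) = v^4 + 9*v^3 + 14*v^2 - 24*v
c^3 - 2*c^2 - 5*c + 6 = (c - 3)*(c - 1)*(c + 2)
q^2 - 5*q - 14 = (q - 7)*(q + 2)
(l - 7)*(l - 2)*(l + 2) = l^3 - 7*l^2 - 4*l + 28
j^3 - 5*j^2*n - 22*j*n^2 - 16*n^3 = (j - 8*n)*(j + n)*(j + 2*n)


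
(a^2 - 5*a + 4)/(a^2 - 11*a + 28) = (a - 1)/(a - 7)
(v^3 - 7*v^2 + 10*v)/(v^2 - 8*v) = (v^2 - 7*v + 10)/(v - 8)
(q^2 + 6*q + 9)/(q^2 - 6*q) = (q^2 + 6*q + 9)/(q*(q - 6))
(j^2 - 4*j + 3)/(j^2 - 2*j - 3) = (j - 1)/(j + 1)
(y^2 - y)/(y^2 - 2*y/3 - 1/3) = 3*y/(3*y + 1)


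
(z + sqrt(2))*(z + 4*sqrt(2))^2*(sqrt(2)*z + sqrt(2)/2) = sqrt(2)*z^4 + sqrt(2)*z^3/2 + 18*z^3 + 9*z^2 + 48*sqrt(2)*z^2 + 24*sqrt(2)*z + 64*z + 32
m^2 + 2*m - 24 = (m - 4)*(m + 6)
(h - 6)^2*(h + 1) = h^3 - 11*h^2 + 24*h + 36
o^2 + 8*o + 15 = (o + 3)*(o + 5)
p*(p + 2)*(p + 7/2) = p^3 + 11*p^2/2 + 7*p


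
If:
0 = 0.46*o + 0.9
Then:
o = -1.96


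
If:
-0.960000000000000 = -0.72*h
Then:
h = 1.33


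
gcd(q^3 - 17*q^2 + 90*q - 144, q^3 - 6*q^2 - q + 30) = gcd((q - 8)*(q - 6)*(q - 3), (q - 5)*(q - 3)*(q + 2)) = q - 3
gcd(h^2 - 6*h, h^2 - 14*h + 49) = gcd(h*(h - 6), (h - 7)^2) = 1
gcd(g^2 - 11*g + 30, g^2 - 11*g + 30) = g^2 - 11*g + 30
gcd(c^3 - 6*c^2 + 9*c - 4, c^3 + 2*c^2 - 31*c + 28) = c^2 - 5*c + 4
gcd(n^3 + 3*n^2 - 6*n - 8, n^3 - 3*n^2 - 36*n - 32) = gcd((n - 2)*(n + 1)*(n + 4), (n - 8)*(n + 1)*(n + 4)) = n^2 + 5*n + 4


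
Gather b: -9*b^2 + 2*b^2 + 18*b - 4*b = -7*b^2 + 14*b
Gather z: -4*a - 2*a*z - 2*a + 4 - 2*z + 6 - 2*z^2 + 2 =-6*a - 2*z^2 + z*(-2*a - 2) + 12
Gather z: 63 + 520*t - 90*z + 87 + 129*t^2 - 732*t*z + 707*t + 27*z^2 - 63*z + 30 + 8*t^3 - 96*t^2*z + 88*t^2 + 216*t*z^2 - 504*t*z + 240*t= 8*t^3 + 217*t^2 + 1467*t + z^2*(216*t + 27) + z*(-96*t^2 - 1236*t - 153) + 180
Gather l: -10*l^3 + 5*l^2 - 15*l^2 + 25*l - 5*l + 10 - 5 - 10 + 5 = -10*l^3 - 10*l^2 + 20*l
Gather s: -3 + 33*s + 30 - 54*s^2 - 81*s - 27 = -54*s^2 - 48*s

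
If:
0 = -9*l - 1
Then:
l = -1/9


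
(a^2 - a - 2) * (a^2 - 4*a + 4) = a^4 - 5*a^3 + 6*a^2 + 4*a - 8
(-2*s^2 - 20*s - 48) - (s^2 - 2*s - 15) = -3*s^2 - 18*s - 33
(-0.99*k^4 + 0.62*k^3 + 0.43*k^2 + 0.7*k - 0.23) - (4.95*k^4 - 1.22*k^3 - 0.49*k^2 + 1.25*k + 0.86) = -5.94*k^4 + 1.84*k^3 + 0.92*k^2 - 0.55*k - 1.09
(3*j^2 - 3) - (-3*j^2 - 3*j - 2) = 6*j^2 + 3*j - 1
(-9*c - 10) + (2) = -9*c - 8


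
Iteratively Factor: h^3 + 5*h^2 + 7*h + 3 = (h + 1)*(h^2 + 4*h + 3) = (h + 1)*(h + 3)*(h + 1)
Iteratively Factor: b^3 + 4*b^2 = (b)*(b^2 + 4*b) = b*(b + 4)*(b)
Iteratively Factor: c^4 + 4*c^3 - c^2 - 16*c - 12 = (c + 1)*(c^3 + 3*c^2 - 4*c - 12) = (c - 2)*(c + 1)*(c^2 + 5*c + 6) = (c - 2)*(c + 1)*(c + 2)*(c + 3)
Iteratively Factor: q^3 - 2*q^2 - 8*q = (q - 4)*(q^2 + 2*q) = (q - 4)*(q + 2)*(q)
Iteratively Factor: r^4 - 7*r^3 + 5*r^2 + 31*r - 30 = (r - 3)*(r^3 - 4*r^2 - 7*r + 10) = (r - 5)*(r - 3)*(r^2 + r - 2) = (r - 5)*(r - 3)*(r + 2)*(r - 1)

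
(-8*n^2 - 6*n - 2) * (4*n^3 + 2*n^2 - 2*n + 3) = -32*n^5 - 40*n^4 - 4*n^3 - 16*n^2 - 14*n - 6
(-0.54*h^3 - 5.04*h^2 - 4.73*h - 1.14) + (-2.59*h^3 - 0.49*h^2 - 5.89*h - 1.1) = -3.13*h^3 - 5.53*h^2 - 10.62*h - 2.24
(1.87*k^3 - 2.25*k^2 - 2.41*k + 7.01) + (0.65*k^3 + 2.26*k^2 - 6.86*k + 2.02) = 2.52*k^3 + 0.00999999999999979*k^2 - 9.27*k + 9.03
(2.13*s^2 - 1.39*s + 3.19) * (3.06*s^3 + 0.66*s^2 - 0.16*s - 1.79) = 6.5178*s^5 - 2.8476*s^4 + 8.5032*s^3 - 1.4849*s^2 + 1.9777*s - 5.7101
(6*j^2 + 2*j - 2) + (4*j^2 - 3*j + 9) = 10*j^2 - j + 7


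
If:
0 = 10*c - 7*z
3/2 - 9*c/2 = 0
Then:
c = 1/3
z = 10/21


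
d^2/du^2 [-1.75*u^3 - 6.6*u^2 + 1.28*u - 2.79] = -10.5*u - 13.2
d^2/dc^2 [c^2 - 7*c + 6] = 2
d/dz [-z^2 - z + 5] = -2*z - 1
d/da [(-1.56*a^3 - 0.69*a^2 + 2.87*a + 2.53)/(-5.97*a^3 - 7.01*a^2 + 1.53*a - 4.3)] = (-3.5527136788005e-15*a^5 + 6.81629999999999*a^4 + 29.4942*a^3 + 84.4993*a^2 + 41.4046*a - 16.2119)/(35.6409*a^6 + 83.6994*a^5 + 30.8719*a^4 + 29.8914*a^3 + 62.6269*a^2 - 13.158*a + 18.49)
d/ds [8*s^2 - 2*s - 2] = 16*s - 2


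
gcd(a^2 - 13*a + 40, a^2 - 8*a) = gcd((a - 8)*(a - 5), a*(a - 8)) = a - 8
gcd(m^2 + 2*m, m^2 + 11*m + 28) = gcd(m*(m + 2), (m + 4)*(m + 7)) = 1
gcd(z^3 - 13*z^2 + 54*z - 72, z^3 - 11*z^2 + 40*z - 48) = z^2 - 7*z + 12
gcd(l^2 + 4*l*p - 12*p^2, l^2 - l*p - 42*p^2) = l + 6*p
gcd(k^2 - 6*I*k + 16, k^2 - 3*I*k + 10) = k + 2*I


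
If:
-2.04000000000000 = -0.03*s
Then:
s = 68.00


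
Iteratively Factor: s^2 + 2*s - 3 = (s + 3)*(s - 1)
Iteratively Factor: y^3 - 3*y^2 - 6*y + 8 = (y - 4)*(y^2 + y - 2) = (y - 4)*(y - 1)*(y + 2)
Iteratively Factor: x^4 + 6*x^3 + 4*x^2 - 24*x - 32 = (x + 4)*(x^3 + 2*x^2 - 4*x - 8) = (x - 2)*(x + 4)*(x^2 + 4*x + 4) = (x - 2)*(x + 2)*(x + 4)*(x + 2)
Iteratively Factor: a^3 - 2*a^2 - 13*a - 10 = (a - 5)*(a^2 + 3*a + 2) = (a - 5)*(a + 2)*(a + 1)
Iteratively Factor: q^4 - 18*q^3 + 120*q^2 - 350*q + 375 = (q - 5)*(q^3 - 13*q^2 + 55*q - 75) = (q - 5)^2*(q^2 - 8*q + 15) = (q - 5)^2*(q - 3)*(q - 5)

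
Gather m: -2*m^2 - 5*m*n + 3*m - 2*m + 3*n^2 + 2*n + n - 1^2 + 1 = -2*m^2 + m*(1 - 5*n) + 3*n^2 + 3*n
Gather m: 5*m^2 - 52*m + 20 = 5*m^2 - 52*m + 20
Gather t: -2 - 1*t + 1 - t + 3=2 - 2*t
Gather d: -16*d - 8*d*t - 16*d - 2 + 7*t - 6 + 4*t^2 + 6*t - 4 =d*(-8*t - 32) + 4*t^2 + 13*t - 12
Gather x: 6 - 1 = 5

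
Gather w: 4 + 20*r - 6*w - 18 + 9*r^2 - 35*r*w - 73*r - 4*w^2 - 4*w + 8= 9*r^2 - 53*r - 4*w^2 + w*(-35*r - 10) - 6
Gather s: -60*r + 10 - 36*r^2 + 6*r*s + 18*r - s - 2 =-36*r^2 - 42*r + s*(6*r - 1) + 8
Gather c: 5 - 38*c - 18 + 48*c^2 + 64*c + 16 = 48*c^2 + 26*c + 3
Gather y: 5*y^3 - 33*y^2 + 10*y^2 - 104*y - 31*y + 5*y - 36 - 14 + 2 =5*y^3 - 23*y^2 - 130*y - 48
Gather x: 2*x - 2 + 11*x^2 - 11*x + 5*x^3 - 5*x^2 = 5*x^3 + 6*x^2 - 9*x - 2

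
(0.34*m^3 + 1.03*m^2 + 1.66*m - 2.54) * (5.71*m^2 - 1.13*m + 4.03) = 1.9414*m^5 + 5.4971*m^4 + 9.6849*m^3 - 12.2283*m^2 + 9.56*m - 10.2362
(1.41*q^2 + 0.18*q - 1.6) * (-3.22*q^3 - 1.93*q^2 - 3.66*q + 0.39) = -4.5402*q^5 - 3.3009*q^4 - 0.355999999999999*q^3 + 2.9791*q^2 + 5.9262*q - 0.624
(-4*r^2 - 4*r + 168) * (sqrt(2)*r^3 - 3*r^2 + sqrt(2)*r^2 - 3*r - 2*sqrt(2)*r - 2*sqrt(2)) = -4*sqrt(2)*r^5 - 8*sqrt(2)*r^4 + 12*r^4 + 24*r^3 + 172*sqrt(2)*r^3 - 492*r^2 + 184*sqrt(2)*r^2 - 504*r - 328*sqrt(2)*r - 336*sqrt(2)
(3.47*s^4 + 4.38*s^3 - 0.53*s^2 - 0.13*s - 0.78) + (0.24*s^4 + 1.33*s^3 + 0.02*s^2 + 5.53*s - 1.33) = 3.71*s^4 + 5.71*s^3 - 0.51*s^2 + 5.4*s - 2.11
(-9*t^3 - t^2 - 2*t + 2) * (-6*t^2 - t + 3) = 54*t^5 + 15*t^4 - 14*t^3 - 13*t^2 - 8*t + 6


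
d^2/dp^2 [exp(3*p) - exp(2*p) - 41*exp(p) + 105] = (9*exp(2*p) - 4*exp(p) - 41)*exp(p)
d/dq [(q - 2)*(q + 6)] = 2*q + 4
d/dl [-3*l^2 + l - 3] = 1 - 6*l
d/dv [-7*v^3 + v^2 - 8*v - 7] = -21*v^2 + 2*v - 8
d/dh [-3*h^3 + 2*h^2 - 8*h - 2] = -9*h^2 + 4*h - 8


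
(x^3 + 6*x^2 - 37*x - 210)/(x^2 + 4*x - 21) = (x^2 - x - 30)/(x - 3)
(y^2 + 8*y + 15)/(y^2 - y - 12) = (y + 5)/(y - 4)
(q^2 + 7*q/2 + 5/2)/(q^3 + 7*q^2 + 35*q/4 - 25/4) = 2*(q + 1)/(2*q^2 + 9*q - 5)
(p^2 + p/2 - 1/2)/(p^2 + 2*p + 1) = (p - 1/2)/(p + 1)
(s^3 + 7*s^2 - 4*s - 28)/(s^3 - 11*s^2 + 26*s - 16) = (s^2 + 9*s + 14)/(s^2 - 9*s + 8)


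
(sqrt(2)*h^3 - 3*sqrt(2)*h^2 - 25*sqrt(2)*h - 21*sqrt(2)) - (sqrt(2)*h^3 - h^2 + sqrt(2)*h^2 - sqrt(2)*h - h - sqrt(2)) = -4*sqrt(2)*h^2 + h^2 - 24*sqrt(2)*h + h - 20*sqrt(2)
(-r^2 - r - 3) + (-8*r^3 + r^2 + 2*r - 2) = -8*r^3 + r - 5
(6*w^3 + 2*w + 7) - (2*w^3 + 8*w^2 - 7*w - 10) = 4*w^3 - 8*w^2 + 9*w + 17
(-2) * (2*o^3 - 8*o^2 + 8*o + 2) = -4*o^3 + 16*o^2 - 16*o - 4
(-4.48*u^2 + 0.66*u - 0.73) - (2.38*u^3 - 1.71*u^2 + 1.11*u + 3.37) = -2.38*u^3 - 2.77*u^2 - 0.45*u - 4.1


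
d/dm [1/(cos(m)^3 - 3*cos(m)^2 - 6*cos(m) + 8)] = 3*(cos(m)^2 - 2*cos(m) - 2)*sin(m)/(cos(m)^3 - 3*cos(m)^2 - 6*cos(m) + 8)^2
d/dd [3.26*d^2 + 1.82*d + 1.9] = 6.52*d + 1.82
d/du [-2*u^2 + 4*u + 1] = 4 - 4*u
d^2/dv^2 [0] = 0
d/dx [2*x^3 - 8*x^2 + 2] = 2*x*(3*x - 8)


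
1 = 1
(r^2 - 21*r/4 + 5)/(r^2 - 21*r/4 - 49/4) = (-4*r^2 + 21*r - 20)/(-4*r^2 + 21*r + 49)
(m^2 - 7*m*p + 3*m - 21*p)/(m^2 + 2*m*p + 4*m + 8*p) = (m^2 - 7*m*p + 3*m - 21*p)/(m^2 + 2*m*p + 4*m + 8*p)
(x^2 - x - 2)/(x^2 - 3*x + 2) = (x + 1)/(x - 1)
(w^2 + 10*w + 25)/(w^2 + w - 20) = (w + 5)/(w - 4)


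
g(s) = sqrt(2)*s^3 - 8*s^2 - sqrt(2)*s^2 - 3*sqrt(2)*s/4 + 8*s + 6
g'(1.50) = -11.76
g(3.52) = -24.54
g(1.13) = 3.86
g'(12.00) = 391.94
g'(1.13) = -8.92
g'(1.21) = -9.63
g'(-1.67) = 50.22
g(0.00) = 6.00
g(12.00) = 1177.39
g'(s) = 3*sqrt(2)*s^2 - 16*s - 2*sqrt(2)*s - 3*sqrt(2)/4 + 8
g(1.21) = 3.12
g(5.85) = 7.55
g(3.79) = -25.94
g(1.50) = 0.00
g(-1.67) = -38.43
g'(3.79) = -3.48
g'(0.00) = 6.94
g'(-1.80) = 54.58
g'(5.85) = 41.99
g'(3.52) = -6.77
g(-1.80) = -45.24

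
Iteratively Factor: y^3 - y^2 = (y)*(y^2 - y) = y*(y - 1)*(y)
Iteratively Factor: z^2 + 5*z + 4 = (z + 1)*(z + 4)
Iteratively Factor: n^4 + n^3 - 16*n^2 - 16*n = (n + 1)*(n^3 - 16*n) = (n - 4)*(n + 1)*(n^2 + 4*n) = (n - 4)*(n + 1)*(n + 4)*(n)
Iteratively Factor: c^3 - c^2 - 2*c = (c)*(c^2 - c - 2) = c*(c - 2)*(c + 1)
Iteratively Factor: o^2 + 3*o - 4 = (o - 1)*(o + 4)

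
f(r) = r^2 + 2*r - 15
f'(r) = 2*r + 2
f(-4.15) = -6.08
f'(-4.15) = -6.30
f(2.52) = -3.61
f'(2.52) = 7.04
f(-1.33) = -15.89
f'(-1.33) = -0.66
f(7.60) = 57.96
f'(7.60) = 17.20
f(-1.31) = -15.90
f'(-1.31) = -0.62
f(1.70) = -8.71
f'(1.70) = 5.40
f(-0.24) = -15.42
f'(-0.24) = 1.52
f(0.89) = -12.43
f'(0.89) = 3.78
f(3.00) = 0.00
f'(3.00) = 8.00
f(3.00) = 0.00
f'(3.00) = 8.00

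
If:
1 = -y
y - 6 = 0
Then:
No Solution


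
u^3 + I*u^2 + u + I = (u - I)*(u + I)^2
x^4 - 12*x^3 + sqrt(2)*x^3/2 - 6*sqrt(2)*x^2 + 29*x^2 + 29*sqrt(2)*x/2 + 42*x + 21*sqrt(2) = (x - 7)*(x - 6)*(x + 1)*(x + sqrt(2)/2)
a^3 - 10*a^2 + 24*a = a*(a - 6)*(a - 4)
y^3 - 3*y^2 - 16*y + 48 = (y - 4)*(y - 3)*(y + 4)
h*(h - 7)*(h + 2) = h^3 - 5*h^2 - 14*h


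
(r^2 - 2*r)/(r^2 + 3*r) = (r - 2)/(r + 3)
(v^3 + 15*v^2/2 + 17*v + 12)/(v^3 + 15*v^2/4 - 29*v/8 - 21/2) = 4*(v + 2)/(4*v - 7)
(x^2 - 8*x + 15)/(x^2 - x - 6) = (x - 5)/(x + 2)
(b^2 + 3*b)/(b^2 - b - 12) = b/(b - 4)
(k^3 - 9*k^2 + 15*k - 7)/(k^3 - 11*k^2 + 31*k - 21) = (k - 1)/(k - 3)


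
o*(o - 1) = o^2 - o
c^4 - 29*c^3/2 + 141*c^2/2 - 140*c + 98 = (c - 7)*(c - 7/2)*(c - 2)^2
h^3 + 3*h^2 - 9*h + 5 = (h - 1)^2*(h + 5)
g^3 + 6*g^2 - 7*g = g*(g - 1)*(g + 7)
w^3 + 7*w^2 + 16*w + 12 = (w + 2)^2*(w + 3)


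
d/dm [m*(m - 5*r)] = 2*m - 5*r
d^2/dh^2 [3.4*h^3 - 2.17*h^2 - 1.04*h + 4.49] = 20.4*h - 4.34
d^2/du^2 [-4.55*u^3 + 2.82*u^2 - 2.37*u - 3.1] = 5.64 - 27.3*u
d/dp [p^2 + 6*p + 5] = 2*p + 6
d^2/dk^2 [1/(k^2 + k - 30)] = 2*(-k^2 - k + (2*k + 1)^2 + 30)/(k^2 + k - 30)^3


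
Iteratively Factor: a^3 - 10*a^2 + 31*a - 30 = (a - 5)*(a^2 - 5*a + 6) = (a - 5)*(a - 2)*(a - 3)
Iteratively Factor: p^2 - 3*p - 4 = (p - 4)*(p + 1)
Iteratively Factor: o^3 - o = (o - 1)*(o^2 + o) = o*(o - 1)*(o + 1)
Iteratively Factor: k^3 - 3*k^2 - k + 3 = (k - 3)*(k^2 - 1) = (k - 3)*(k - 1)*(k + 1)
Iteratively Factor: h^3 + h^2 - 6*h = (h + 3)*(h^2 - 2*h) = (h - 2)*(h + 3)*(h)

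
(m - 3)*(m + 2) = m^2 - m - 6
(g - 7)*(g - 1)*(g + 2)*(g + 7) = g^4 + g^3 - 51*g^2 - 49*g + 98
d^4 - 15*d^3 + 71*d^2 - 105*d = d*(d - 7)*(d - 5)*(d - 3)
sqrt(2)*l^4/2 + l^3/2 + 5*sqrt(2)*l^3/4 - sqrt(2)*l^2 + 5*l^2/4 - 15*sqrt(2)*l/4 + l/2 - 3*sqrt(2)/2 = (l + 1/2)*(l - sqrt(2))*(l + 3*sqrt(2)/2)*(sqrt(2)*l/2 + sqrt(2))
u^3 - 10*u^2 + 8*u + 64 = (u - 8)*(u - 4)*(u + 2)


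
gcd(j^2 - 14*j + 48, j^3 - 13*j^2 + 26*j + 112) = j - 8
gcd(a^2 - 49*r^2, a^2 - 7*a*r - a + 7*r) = -a + 7*r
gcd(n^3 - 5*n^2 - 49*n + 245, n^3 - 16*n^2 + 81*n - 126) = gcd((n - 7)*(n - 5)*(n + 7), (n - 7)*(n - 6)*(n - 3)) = n - 7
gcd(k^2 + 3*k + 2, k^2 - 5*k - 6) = k + 1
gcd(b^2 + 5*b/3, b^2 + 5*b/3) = b^2 + 5*b/3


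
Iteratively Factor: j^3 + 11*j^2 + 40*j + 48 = (j + 3)*(j^2 + 8*j + 16) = (j + 3)*(j + 4)*(j + 4)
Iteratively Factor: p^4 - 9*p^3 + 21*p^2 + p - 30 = (p - 3)*(p^3 - 6*p^2 + 3*p + 10) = (p - 5)*(p - 3)*(p^2 - p - 2) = (p - 5)*(p - 3)*(p + 1)*(p - 2)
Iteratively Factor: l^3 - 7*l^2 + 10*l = (l - 2)*(l^2 - 5*l) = l*(l - 2)*(l - 5)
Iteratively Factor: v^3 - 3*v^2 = (v)*(v^2 - 3*v) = v^2*(v - 3)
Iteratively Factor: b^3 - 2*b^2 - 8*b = (b - 4)*(b^2 + 2*b) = b*(b - 4)*(b + 2)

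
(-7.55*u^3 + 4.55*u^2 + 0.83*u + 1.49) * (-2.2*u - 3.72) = 16.61*u^4 + 18.076*u^3 - 18.752*u^2 - 6.3656*u - 5.5428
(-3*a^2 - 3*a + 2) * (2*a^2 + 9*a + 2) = -6*a^4 - 33*a^3 - 29*a^2 + 12*a + 4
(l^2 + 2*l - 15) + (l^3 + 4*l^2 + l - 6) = l^3 + 5*l^2 + 3*l - 21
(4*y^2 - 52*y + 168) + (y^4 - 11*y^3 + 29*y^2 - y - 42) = y^4 - 11*y^3 + 33*y^2 - 53*y + 126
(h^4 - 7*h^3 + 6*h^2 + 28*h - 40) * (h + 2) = h^5 - 5*h^4 - 8*h^3 + 40*h^2 + 16*h - 80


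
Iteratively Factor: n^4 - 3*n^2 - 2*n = (n - 2)*(n^3 + 2*n^2 + n) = n*(n - 2)*(n^2 + 2*n + 1) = n*(n - 2)*(n + 1)*(n + 1)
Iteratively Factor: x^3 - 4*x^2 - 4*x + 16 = (x - 4)*(x^2 - 4) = (x - 4)*(x + 2)*(x - 2)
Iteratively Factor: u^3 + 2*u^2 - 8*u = (u - 2)*(u^2 + 4*u) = u*(u - 2)*(u + 4)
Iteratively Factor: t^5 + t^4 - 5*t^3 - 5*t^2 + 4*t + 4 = (t + 2)*(t^4 - t^3 - 3*t^2 + t + 2) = (t + 1)*(t + 2)*(t^3 - 2*t^2 - t + 2) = (t - 2)*(t + 1)*(t + 2)*(t^2 - 1) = (t - 2)*(t - 1)*(t + 1)*(t + 2)*(t + 1)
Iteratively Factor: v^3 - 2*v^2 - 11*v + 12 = (v - 1)*(v^2 - v - 12) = (v - 4)*(v - 1)*(v + 3)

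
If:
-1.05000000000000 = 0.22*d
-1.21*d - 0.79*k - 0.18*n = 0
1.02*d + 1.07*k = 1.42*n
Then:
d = -4.77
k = 6.91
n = 1.78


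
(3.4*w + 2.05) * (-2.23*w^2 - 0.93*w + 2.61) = -7.582*w^3 - 7.7335*w^2 + 6.9675*w + 5.3505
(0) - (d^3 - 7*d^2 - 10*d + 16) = -d^3 + 7*d^2 + 10*d - 16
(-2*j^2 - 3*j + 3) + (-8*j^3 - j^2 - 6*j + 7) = -8*j^3 - 3*j^2 - 9*j + 10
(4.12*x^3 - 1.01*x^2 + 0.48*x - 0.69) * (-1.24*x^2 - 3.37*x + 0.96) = -5.1088*x^5 - 12.632*x^4 + 6.7637*x^3 - 1.7316*x^2 + 2.7861*x - 0.6624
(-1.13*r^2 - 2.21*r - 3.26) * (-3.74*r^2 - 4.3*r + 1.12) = 4.2262*r^4 + 13.1244*r^3 + 20.4298*r^2 + 11.5428*r - 3.6512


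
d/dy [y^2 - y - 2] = 2*y - 1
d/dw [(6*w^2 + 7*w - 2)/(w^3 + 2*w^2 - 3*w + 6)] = 2*(-3*w^4 - 7*w^3 - 13*w^2 + 40*w + 18)/(w^6 + 4*w^5 - 2*w^4 + 33*w^2 - 36*w + 36)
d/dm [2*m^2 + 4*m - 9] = 4*m + 4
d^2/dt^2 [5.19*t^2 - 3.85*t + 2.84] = 10.3800000000000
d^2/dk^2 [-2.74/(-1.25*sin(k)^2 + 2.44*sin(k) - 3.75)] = (-17.125*sin(k)^4 + 25.071*sin(k)^3 + 60.749636*sin(k)^2 - 75.213*sin(k) + 6.938228)/(1.25*sin(k)^2 - 2.44*sin(k) + 3.75)^3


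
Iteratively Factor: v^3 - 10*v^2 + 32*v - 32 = (v - 2)*(v^2 - 8*v + 16) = (v - 4)*(v - 2)*(v - 4)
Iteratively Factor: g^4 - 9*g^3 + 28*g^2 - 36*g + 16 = (g - 4)*(g^3 - 5*g^2 + 8*g - 4) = (g - 4)*(g - 1)*(g^2 - 4*g + 4) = (g - 4)*(g - 2)*(g - 1)*(g - 2)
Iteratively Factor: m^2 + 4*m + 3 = (m + 3)*(m + 1)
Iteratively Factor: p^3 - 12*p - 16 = (p + 2)*(p^2 - 2*p - 8) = (p - 4)*(p + 2)*(p + 2)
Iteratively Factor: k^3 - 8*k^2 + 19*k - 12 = (k - 1)*(k^2 - 7*k + 12) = (k - 4)*(k - 1)*(k - 3)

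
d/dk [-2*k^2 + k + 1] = 1 - 4*k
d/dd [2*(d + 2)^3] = 6*(d + 2)^2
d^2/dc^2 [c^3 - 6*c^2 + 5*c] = 6*c - 12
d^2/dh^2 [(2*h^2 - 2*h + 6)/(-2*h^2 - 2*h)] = 2*(2*h^3 - 9*h^2 - 9*h - 3)/(h^3*(h^3 + 3*h^2 + 3*h + 1))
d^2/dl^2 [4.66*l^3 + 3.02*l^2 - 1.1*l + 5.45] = 27.96*l + 6.04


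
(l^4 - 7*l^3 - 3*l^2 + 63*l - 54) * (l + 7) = l^5 - 52*l^3 + 42*l^2 + 387*l - 378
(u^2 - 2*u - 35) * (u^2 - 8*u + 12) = u^4 - 10*u^3 - 7*u^2 + 256*u - 420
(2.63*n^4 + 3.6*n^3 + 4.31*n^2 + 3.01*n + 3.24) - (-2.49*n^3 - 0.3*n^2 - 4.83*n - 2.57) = 2.63*n^4 + 6.09*n^3 + 4.61*n^2 + 7.84*n + 5.81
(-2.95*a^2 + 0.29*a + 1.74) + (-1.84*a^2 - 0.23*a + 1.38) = -4.79*a^2 + 0.06*a + 3.12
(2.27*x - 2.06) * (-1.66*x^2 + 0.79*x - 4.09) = -3.7682*x^3 + 5.2129*x^2 - 10.9117*x + 8.4254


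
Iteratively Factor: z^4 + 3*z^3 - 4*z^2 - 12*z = (z + 3)*(z^3 - 4*z) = (z + 2)*(z + 3)*(z^2 - 2*z) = z*(z + 2)*(z + 3)*(z - 2)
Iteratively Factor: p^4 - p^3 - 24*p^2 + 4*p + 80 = (p + 4)*(p^3 - 5*p^2 - 4*p + 20) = (p + 2)*(p + 4)*(p^2 - 7*p + 10) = (p - 2)*(p + 2)*(p + 4)*(p - 5)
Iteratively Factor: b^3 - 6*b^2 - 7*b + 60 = (b + 3)*(b^2 - 9*b + 20) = (b - 5)*(b + 3)*(b - 4)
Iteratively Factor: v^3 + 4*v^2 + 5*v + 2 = (v + 1)*(v^2 + 3*v + 2) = (v + 1)^2*(v + 2)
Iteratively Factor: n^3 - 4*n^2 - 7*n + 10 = (n + 2)*(n^2 - 6*n + 5) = (n - 5)*(n + 2)*(n - 1)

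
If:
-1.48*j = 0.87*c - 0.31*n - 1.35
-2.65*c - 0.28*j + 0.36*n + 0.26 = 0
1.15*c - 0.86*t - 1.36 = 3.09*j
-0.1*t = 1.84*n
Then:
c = 0.03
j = 0.95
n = 0.27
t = -4.94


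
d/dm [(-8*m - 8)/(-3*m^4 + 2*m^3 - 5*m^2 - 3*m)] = 8*(-9*m^4 - 8*m^3 + m^2 - 10*m - 3)/(m^2*(9*m^6 - 12*m^5 + 34*m^4 - 2*m^3 + 13*m^2 + 30*m + 9))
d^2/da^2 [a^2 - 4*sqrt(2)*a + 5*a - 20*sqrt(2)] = 2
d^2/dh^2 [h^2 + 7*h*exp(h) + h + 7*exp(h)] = 7*h*exp(h) + 21*exp(h) + 2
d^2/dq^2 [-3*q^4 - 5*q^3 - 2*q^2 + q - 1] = -36*q^2 - 30*q - 4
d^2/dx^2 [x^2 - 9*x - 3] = 2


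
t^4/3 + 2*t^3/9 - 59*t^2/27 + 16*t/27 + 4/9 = (t/3 + 1)*(t - 2)*(t - 2/3)*(t + 1/3)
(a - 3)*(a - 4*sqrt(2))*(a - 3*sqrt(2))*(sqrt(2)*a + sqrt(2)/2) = sqrt(2)*a^4 - 14*a^3 - 5*sqrt(2)*a^3/2 + 45*sqrt(2)*a^2/2 + 35*a^2 - 60*sqrt(2)*a + 21*a - 36*sqrt(2)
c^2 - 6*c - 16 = (c - 8)*(c + 2)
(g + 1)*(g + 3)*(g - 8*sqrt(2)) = g^3 - 8*sqrt(2)*g^2 + 4*g^2 - 32*sqrt(2)*g + 3*g - 24*sqrt(2)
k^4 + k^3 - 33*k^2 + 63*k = k*(k - 3)^2*(k + 7)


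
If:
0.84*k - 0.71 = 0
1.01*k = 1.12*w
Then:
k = 0.85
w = 0.76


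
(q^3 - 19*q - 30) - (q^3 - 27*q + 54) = 8*q - 84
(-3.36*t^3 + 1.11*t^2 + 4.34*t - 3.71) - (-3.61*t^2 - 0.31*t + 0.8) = -3.36*t^3 + 4.72*t^2 + 4.65*t - 4.51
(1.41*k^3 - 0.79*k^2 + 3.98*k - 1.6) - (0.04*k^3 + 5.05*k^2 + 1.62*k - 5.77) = 1.37*k^3 - 5.84*k^2 + 2.36*k + 4.17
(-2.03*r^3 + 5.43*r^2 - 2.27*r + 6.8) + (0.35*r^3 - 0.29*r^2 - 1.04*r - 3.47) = -1.68*r^3 + 5.14*r^2 - 3.31*r + 3.33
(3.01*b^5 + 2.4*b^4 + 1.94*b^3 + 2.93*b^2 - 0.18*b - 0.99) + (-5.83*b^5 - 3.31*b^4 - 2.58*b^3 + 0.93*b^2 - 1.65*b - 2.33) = -2.82*b^5 - 0.91*b^4 - 0.64*b^3 + 3.86*b^2 - 1.83*b - 3.32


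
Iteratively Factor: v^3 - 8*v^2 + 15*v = (v)*(v^2 - 8*v + 15) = v*(v - 3)*(v - 5)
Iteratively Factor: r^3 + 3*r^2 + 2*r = (r + 1)*(r^2 + 2*r) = (r + 1)*(r + 2)*(r)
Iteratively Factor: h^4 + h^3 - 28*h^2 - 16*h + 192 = (h - 4)*(h^3 + 5*h^2 - 8*h - 48) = (h - 4)*(h + 4)*(h^2 + h - 12) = (h - 4)*(h - 3)*(h + 4)*(h + 4)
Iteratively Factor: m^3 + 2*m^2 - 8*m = (m + 4)*(m^2 - 2*m) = (m - 2)*(m + 4)*(m)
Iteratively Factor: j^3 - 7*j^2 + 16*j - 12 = (j - 2)*(j^2 - 5*j + 6) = (j - 3)*(j - 2)*(j - 2)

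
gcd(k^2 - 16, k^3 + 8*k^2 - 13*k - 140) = k - 4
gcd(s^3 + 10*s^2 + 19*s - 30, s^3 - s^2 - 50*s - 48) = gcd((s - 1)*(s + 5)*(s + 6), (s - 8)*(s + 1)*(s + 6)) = s + 6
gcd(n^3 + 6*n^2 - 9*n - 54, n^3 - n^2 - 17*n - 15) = n + 3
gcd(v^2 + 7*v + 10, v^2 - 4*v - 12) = v + 2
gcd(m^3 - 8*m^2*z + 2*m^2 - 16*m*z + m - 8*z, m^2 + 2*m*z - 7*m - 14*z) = 1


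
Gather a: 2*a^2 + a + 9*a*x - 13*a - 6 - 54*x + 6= 2*a^2 + a*(9*x - 12) - 54*x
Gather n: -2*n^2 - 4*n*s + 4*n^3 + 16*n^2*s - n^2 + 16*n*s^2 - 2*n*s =4*n^3 + n^2*(16*s - 3) + n*(16*s^2 - 6*s)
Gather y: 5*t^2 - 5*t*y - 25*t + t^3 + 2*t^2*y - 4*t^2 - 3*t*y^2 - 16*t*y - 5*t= t^3 + t^2 - 3*t*y^2 - 30*t + y*(2*t^2 - 21*t)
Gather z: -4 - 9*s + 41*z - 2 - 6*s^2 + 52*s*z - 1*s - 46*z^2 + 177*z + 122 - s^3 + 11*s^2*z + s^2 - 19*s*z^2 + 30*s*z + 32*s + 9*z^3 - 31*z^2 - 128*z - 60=-s^3 - 5*s^2 + 22*s + 9*z^3 + z^2*(-19*s - 77) + z*(11*s^2 + 82*s + 90) + 56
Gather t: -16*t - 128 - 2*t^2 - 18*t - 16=-2*t^2 - 34*t - 144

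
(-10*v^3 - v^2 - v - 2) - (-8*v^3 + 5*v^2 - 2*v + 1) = -2*v^3 - 6*v^2 + v - 3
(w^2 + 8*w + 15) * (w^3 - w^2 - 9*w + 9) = w^5 + 7*w^4 - 2*w^3 - 78*w^2 - 63*w + 135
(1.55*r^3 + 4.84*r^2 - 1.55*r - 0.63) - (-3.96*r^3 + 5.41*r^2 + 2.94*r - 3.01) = 5.51*r^3 - 0.57*r^2 - 4.49*r + 2.38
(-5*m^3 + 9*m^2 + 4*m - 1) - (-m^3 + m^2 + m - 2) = -4*m^3 + 8*m^2 + 3*m + 1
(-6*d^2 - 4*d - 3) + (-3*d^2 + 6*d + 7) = -9*d^2 + 2*d + 4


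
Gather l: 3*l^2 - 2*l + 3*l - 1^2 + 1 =3*l^2 + l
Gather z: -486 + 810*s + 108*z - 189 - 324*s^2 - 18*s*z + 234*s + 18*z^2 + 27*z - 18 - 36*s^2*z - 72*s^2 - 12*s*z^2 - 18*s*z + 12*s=-396*s^2 + 1056*s + z^2*(18 - 12*s) + z*(-36*s^2 - 36*s + 135) - 693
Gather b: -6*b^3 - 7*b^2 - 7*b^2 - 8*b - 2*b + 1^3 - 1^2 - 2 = -6*b^3 - 14*b^2 - 10*b - 2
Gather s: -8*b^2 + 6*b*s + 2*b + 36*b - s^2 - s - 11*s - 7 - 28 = -8*b^2 + 38*b - s^2 + s*(6*b - 12) - 35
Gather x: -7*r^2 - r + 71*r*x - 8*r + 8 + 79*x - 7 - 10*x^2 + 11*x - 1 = -7*r^2 - 9*r - 10*x^2 + x*(71*r + 90)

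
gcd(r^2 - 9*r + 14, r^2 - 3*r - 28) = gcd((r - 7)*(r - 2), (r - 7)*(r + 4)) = r - 7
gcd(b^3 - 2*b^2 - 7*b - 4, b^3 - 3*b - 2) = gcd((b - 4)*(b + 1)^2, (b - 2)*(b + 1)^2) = b^2 + 2*b + 1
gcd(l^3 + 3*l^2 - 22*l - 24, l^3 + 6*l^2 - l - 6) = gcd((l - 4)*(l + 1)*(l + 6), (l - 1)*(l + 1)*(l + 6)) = l^2 + 7*l + 6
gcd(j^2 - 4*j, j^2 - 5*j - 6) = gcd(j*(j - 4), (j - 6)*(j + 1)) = 1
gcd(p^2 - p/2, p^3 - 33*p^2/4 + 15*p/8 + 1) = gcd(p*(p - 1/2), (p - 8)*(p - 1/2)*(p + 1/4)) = p - 1/2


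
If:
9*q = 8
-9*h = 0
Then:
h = 0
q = 8/9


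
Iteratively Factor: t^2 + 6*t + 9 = (t + 3)*(t + 3)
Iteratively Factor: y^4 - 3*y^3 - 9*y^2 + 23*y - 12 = (y - 1)*(y^3 - 2*y^2 - 11*y + 12) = (y - 4)*(y - 1)*(y^2 + 2*y - 3) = (y - 4)*(y - 1)*(y + 3)*(y - 1)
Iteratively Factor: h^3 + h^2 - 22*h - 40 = (h + 2)*(h^2 - h - 20) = (h - 5)*(h + 2)*(h + 4)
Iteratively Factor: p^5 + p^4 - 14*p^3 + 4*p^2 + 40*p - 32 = (p - 2)*(p^4 + 3*p^3 - 8*p^2 - 12*p + 16) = (p - 2)^2*(p^3 + 5*p^2 + 2*p - 8) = (p - 2)^2*(p - 1)*(p^2 + 6*p + 8) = (p - 2)^2*(p - 1)*(p + 2)*(p + 4)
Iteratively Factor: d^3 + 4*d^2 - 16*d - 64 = (d - 4)*(d^2 + 8*d + 16) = (d - 4)*(d + 4)*(d + 4)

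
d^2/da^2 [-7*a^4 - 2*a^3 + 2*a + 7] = 12*a*(-7*a - 1)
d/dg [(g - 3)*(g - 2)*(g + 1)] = 3*g^2 - 8*g + 1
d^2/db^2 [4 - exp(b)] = -exp(b)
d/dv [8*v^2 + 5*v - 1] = 16*v + 5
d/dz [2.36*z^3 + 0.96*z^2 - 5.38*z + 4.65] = 7.08*z^2 + 1.92*z - 5.38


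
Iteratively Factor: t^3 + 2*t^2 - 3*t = (t - 1)*(t^2 + 3*t) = (t - 1)*(t + 3)*(t)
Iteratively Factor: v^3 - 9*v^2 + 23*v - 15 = (v - 3)*(v^2 - 6*v + 5) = (v - 5)*(v - 3)*(v - 1)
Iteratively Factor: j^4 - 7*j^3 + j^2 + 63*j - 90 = (j - 2)*(j^3 - 5*j^2 - 9*j + 45) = (j - 2)*(j + 3)*(j^2 - 8*j + 15) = (j - 5)*(j - 2)*(j + 3)*(j - 3)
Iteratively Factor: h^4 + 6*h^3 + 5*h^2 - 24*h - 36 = (h - 2)*(h^3 + 8*h^2 + 21*h + 18) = (h - 2)*(h + 3)*(h^2 + 5*h + 6) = (h - 2)*(h + 3)^2*(h + 2)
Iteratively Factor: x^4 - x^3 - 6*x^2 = (x + 2)*(x^3 - 3*x^2) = x*(x + 2)*(x^2 - 3*x) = x^2*(x + 2)*(x - 3)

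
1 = 1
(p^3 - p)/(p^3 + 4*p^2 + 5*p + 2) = p*(p - 1)/(p^2 + 3*p + 2)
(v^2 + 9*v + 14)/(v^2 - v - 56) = (v + 2)/(v - 8)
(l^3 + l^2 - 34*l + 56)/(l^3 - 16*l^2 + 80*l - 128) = (l^2 + 5*l - 14)/(l^2 - 12*l + 32)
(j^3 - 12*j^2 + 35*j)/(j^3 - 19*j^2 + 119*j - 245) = j/(j - 7)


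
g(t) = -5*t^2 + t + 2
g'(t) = 1 - 10*t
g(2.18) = -19.58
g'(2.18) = -20.80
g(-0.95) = -3.46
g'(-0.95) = 10.50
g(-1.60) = -12.40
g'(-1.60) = 17.00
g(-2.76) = -38.85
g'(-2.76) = 28.60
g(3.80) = -66.40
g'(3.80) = -37.00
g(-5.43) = -150.85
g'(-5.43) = 55.30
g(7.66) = -283.72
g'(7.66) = -75.60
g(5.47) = -142.13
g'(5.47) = -53.70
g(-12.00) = -730.00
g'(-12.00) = 121.00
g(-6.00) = -184.00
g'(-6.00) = 61.00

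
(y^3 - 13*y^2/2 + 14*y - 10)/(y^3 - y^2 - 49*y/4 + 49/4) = 2*(2*y^3 - 13*y^2 + 28*y - 20)/(4*y^3 - 4*y^2 - 49*y + 49)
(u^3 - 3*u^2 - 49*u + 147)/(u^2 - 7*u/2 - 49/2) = 2*(u^2 + 4*u - 21)/(2*u + 7)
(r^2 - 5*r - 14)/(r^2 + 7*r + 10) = (r - 7)/(r + 5)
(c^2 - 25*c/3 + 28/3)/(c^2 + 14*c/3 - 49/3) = (3*c^2 - 25*c + 28)/(3*c^2 + 14*c - 49)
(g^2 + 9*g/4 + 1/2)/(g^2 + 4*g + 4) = (g + 1/4)/(g + 2)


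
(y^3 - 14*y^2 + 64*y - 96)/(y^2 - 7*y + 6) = (y^2 - 8*y + 16)/(y - 1)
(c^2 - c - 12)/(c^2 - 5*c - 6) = (-c^2 + c + 12)/(-c^2 + 5*c + 6)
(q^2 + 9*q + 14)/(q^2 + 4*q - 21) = (q + 2)/(q - 3)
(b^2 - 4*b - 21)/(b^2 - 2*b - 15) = (b - 7)/(b - 5)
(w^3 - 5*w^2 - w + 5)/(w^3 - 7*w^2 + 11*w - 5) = (w + 1)/(w - 1)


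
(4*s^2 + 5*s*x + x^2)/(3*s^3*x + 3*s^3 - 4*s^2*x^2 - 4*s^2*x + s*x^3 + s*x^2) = (4*s^2 + 5*s*x + x^2)/(s*(3*s^2*x + 3*s^2 - 4*s*x^2 - 4*s*x + x^3 + x^2))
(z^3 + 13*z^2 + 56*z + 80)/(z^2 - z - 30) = (z^2 + 8*z + 16)/(z - 6)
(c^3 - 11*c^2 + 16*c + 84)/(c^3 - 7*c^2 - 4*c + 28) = (c - 6)/(c - 2)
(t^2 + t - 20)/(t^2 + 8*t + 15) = (t - 4)/(t + 3)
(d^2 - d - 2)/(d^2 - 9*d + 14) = (d + 1)/(d - 7)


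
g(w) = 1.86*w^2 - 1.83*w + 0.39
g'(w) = 3.72*w - 1.83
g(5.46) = 45.85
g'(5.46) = 18.48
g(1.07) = 0.56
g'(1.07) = 2.15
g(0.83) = 0.15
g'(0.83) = 1.26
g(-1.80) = 9.71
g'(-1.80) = -8.53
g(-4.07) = 38.65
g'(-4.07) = -16.97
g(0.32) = -0.01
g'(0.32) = -0.64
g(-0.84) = 3.24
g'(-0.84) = -4.95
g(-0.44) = 1.56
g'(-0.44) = -3.47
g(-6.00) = 78.33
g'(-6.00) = -24.15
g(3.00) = 11.64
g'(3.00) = 9.33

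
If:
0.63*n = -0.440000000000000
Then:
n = -0.70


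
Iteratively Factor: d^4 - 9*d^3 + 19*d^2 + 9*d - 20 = (d - 5)*(d^3 - 4*d^2 - d + 4) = (d - 5)*(d + 1)*(d^2 - 5*d + 4) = (d - 5)*(d - 4)*(d + 1)*(d - 1)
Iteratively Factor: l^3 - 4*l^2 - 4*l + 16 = (l - 4)*(l^2 - 4) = (l - 4)*(l - 2)*(l + 2)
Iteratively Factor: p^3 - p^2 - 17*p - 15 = (p + 3)*(p^2 - 4*p - 5) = (p - 5)*(p + 3)*(p + 1)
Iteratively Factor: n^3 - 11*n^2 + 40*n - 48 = (n - 3)*(n^2 - 8*n + 16) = (n - 4)*(n - 3)*(n - 4)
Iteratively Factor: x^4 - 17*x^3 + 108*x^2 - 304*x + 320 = (x - 4)*(x^3 - 13*x^2 + 56*x - 80) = (x - 5)*(x - 4)*(x^2 - 8*x + 16) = (x - 5)*(x - 4)^2*(x - 4)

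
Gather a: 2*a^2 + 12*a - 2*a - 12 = 2*a^2 + 10*a - 12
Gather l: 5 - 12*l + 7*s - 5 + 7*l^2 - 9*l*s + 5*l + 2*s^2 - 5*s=7*l^2 + l*(-9*s - 7) + 2*s^2 + 2*s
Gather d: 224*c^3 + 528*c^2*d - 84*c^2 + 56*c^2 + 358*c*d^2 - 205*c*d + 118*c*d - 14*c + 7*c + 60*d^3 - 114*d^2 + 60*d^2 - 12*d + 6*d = 224*c^3 - 28*c^2 - 7*c + 60*d^3 + d^2*(358*c - 54) + d*(528*c^2 - 87*c - 6)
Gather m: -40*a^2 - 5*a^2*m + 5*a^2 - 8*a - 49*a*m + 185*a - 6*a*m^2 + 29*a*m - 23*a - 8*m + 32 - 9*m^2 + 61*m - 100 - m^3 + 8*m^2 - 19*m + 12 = -35*a^2 + 154*a - m^3 + m^2*(-6*a - 1) + m*(-5*a^2 - 20*a + 34) - 56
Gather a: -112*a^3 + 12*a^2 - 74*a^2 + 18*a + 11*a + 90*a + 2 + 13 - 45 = -112*a^3 - 62*a^2 + 119*a - 30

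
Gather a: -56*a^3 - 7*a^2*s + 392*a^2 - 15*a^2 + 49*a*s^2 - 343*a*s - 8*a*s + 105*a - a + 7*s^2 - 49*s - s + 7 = -56*a^3 + a^2*(377 - 7*s) + a*(49*s^2 - 351*s + 104) + 7*s^2 - 50*s + 7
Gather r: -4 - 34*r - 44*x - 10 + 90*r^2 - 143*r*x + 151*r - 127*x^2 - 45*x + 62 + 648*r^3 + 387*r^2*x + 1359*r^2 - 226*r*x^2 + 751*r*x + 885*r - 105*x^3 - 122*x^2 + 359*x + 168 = 648*r^3 + r^2*(387*x + 1449) + r*(-226*x^2 + 608*x + 1002) - 105*x^3 - 249*x^2 + 270*x + 216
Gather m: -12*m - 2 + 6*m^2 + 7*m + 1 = 6*m^2 - 5*m - 1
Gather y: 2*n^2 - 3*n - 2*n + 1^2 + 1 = 2*n^2 - 5*n + 2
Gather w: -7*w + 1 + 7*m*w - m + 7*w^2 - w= -m + 7*w^2 + w*(7*m - 8) + 1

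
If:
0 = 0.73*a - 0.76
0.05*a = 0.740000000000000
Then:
No Solution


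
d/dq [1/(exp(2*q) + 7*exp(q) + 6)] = (-2*exp(q) - 7)*exp(q)/(exp(2*q) + 7*exp(q) + 6)^2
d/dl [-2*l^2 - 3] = -4*l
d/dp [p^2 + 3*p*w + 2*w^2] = 2*p + 3*w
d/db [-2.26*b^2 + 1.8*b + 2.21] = 1.8 - 4.52*b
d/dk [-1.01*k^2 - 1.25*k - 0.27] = -2.02*k - 1.25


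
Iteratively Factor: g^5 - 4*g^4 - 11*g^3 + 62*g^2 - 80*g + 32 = (g - 2)*(g^4 - 2*g^3 - 15*g^2 + 32*g - 16) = (g - 4)*(g - 2)*(g^3 + 2*g^2 - 7*g + 4) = (g - 4)*(g - 2)*(g + 4)*(g^2 - 2*g + 1) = (g - 4)*(g - 2)*(g - 1)*(g + 4)*(g - 1)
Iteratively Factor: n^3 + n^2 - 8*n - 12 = (n + 2)*(n^2 - n - 6) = (n + 2)^2*(n - 3)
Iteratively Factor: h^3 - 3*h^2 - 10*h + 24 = (h + 3)*(h^2 - 6*h + 8) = (h - 4)*(h + 3)*(h - 2)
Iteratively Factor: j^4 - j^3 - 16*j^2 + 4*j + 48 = (j - 2)*(j^3 + j^2 - 14*j - 24) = (j - 2)*(j + 2)*(j^2 - j - 12) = (j - 2)*(j + 2)*(j + 3)*(j - 4)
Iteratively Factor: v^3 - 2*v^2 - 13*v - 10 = (v - 5)*(v^2 + 3*v + 2) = (v - 5)*(v + 2)*(v + 1)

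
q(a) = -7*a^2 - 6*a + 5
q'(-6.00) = 78.00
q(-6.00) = -211.00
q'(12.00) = -174.00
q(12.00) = -1075.00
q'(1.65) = -29.10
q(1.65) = -23.96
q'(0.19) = -8.66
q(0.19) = 3.61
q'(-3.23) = 39.22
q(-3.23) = -48.65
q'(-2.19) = 24.66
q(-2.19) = -15.43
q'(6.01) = -90.14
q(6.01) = -283.90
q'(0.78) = -16.92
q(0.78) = -3.94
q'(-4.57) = 57.98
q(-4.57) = -113.77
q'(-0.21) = -3.06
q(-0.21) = 5.95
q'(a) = -14*a - 6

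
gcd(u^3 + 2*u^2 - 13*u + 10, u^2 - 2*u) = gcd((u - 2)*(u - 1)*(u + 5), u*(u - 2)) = u - 2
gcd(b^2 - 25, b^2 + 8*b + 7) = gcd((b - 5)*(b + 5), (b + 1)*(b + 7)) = 1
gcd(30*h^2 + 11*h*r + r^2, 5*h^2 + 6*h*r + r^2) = 5*h + r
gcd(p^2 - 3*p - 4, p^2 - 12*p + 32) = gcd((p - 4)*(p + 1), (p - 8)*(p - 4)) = p - 4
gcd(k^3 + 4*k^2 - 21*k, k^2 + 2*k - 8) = 1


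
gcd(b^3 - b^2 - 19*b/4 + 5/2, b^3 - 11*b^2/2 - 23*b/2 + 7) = b^2 + 3*b/2 - 1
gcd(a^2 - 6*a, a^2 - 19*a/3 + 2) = a - 6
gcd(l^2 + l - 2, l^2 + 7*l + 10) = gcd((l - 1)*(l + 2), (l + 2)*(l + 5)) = l + 2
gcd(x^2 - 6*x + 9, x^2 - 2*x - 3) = x - 3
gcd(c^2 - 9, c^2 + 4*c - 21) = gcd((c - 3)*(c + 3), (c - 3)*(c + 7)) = c - 3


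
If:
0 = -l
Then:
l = 0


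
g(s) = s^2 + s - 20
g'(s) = 2*s + 1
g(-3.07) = -13.65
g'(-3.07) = -5.14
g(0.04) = -19.96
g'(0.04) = 1.08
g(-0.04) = -20.04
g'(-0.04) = 0.92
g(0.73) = -18.74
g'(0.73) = 2.46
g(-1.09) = -19.90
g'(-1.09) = -1.18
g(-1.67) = -18.88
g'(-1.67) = -2.34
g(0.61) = -19.02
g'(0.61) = 2.22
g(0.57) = -19.11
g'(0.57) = 2.14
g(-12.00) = 112.00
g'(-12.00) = -23.00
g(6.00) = 22.00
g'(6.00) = 13.00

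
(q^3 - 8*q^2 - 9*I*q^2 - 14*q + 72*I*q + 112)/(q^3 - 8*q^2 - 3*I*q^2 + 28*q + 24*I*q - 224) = (q - 2*I)/(q + 4*I)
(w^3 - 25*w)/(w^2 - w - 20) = w*(w + 5)/(w + 4)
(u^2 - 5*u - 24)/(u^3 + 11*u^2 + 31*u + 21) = (u - 8)/(u^2 + 8*u + 7)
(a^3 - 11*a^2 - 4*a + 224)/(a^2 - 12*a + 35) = (a^2 - 4*a - 32)/(a - 5)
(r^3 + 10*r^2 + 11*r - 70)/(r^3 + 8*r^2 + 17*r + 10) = (r^2 + 5*r - 14)/(r^2 + 3*r + 2)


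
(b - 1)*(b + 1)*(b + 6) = b^3 + 6*b^2 - b - 6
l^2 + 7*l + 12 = (l + 3)*(l + 4)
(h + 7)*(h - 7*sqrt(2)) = h^2 - 7*sqrt(2)*h + 7*h - 49*sqrt(2)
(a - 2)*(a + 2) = a^2 - 4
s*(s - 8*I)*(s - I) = s^3 - 9*I*s^2 - 8*s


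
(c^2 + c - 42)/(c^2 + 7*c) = (c - 6)/c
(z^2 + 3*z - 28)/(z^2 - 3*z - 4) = (z + 7)/(z + 1)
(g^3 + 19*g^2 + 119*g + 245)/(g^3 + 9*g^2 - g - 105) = (g + 7)/(g - 3)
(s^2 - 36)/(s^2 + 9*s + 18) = (s - 6)/(s + 3)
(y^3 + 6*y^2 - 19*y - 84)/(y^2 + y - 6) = (y^2 + 3*y - 28)/(y - 2)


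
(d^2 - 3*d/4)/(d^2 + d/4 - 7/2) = d*(4*d - 3)/(4*d^2 + d - 14)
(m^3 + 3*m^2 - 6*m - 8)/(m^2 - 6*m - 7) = (m^2 + 2*m - 8)/(m - 7)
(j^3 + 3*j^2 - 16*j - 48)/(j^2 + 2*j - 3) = (j^2 - 16)/(j - 1)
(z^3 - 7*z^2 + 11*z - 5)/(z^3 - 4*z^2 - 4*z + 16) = (z^3 - 7*z^2 + 11*z - 5)/(z^3 - 4*z^2 - 4*z + 16)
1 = 1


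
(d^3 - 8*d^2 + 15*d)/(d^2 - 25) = d*(d - 3)/(d + 5)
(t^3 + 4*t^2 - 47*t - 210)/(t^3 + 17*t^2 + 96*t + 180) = (t - 7)/(t + 6)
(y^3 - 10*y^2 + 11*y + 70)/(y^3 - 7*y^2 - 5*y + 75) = (y^2 - 5*y - 14)/(y^2 - 2*y - 15)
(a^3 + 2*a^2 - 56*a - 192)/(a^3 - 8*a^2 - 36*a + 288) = (a + 4)/(a - 6)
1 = 1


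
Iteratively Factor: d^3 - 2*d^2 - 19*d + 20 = (d - 5)*(d^2 + 3*d - 4) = (d - 5)*(d - 1)*(d + 4)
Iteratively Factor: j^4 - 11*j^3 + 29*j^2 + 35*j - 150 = (j - 3)*(j^3 - 8*j^2 + 5*j + 50) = (j - 5)*(j - 3)*(j^2 - 3*j - 10) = (j - 5)*(j - 3)*(j + 2)*(j - 5)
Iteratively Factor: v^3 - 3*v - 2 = (v + 1)*(v^2 - v - 2) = (v - 2)*(v + 1)*(v + 1)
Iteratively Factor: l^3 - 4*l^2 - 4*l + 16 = (l - 4)*(l^2 - 4) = (l - 4)*(l + 2)*(l - 2)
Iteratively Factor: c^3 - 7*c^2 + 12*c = (c)*(c^2 - 7*c + 12) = c*(c - 4)*(c - 3)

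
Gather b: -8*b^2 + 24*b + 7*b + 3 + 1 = -8*b^2 + 31*b + 4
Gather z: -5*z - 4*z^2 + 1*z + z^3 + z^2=z^3 - 3*z^2 - 4*z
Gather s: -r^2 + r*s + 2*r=-r^2 + r*s + 2*r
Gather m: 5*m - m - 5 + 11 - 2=4*m + 4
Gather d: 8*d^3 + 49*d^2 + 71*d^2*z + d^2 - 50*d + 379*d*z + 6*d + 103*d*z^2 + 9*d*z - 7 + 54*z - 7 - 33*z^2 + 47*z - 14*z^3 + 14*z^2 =8*d^3 + d^2*(71*z + 50) + d*(103*z^2 + 388*z - 44) - 14*z^3 - 19*z^2 + 101*z - 14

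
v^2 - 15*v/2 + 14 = (v - 4)*(v - 7/2)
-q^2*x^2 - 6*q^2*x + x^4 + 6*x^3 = x*(-q + x)*(q + x)*(x + 6)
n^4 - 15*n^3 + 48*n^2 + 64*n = n*(n - 8)^2*(n + 1)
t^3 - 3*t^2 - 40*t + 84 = (t - 7)*(t - 2)*(t + 6)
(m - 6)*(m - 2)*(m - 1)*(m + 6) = m^4 - 3*m^3 - 34*m^2 + 108*m - 72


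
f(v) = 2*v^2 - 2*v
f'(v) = 4*v - 2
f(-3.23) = 27.33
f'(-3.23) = -14.92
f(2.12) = 4.75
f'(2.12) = 6.48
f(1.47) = 1.38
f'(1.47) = 3.88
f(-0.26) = 0.66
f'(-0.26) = -3.04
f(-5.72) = 76.88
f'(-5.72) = -24.88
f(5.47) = 48.90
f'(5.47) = 19.88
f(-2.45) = 16.90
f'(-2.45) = -11.80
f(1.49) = 1.46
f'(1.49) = 3.96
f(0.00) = 0.00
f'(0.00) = -2.00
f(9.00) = 144.00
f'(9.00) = 34.00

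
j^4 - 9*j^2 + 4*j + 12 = (j - 2)^2*(j + 1)*(j + 3)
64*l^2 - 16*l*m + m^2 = (-8*l + m)^2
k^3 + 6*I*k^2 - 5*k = k*(k + I)*(k + 5*I)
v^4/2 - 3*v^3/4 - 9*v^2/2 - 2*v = v*(v/2 + 1)*(v - 4)*(v + 1/2)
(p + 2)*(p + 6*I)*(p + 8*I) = p^3 + 2*p^2 + 14*I*p^2 - 48*p + 28*I*p - 96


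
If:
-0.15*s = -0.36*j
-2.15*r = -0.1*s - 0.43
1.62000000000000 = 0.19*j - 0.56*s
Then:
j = -1.40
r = 0.04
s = -3.37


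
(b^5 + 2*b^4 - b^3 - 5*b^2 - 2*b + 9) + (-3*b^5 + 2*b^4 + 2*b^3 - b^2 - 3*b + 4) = -2*b^5 + 4*b^4 + b^3 - 6*b^2 - 5*b + 13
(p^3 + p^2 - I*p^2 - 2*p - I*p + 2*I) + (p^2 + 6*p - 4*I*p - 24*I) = p^3 + 2*p^2 - I*p^2 + 4*p - 5*I*p - 22*I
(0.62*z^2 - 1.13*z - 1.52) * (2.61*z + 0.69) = 1.6182*z^3 - 2.5215*z^2 - 4.7469*z - 1.0488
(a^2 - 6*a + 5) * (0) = 0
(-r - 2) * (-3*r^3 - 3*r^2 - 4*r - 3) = 3*r^4 + 9*r^3 + 10*r^2 + 11*r + 6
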